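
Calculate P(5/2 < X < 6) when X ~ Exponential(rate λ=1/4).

P(5/2 < X < 6) = ∫_{5/2}^{6} f(x) dx
where f(x) = \frac{e^{- \frac{x}{4}}}{4}
= - \frac{1}{e^{\frac{3}{2}}} + e^{- \frac{5}{8}}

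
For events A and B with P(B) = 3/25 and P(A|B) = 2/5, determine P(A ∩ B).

By definition, P(A|B) = P(A ∩ B) / P(B)
So P(A ∩ B) = P(A|B) × P(B)
= 2/5 × 3/25
= 6/125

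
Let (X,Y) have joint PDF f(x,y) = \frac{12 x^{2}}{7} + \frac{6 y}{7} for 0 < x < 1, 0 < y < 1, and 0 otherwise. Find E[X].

E[X] = ∫_0^1 ∫_0^1 x × f(x,y) dy dx
= ∫_0^1 ∫_0^1 x × (\frac{12 x^{2}}{7} + \frac{6 y}{7}) dy dx
= \frac{9}{14}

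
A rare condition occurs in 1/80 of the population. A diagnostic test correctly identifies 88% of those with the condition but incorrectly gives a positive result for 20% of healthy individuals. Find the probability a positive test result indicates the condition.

Let D = the rare event, + = positive/flagged.
P(D) = 1/80
P(+|D) = 88/100 = 22/25
P(+|D') = 20/100 = 1/5
P(+) = P(+|D)P(D) + P(+|D')P(D')
     = \frac{22}{25} × \frac{1}{80} + \frac{1}{5} × \frac{79}{80}
     = \frac{417}{2000}
P(D|+) = P(+|D)P(D)/P(+) = \frac{22}{417}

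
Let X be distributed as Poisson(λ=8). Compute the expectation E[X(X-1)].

E[X(X-1)] = E[X² - X] = E[X²] - E[X]
E[X] = 8
E[X²] = Var(X) + (E[X])² = 8 + (8)² = 72
E[X(X-1)] = 72 - 8 = 64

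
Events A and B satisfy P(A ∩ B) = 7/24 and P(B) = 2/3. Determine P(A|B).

P(A|B) = P(A ∩ B) / P(B)
= (7/24) / (2/3)
= 7/16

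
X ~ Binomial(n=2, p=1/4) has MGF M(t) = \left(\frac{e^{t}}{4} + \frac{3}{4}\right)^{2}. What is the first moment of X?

To find E[X], compute M^(1)(0):
M^(1)(t) = \frac{\left(\frac{e^{t}}{4} + \frac{3}{4}\right) e^{t}}{2}
M^(1)(0) = \frac{1}{2}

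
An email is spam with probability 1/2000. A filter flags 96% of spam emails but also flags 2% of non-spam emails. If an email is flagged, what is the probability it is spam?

Let D = the rare event, + = positive/flagged.
P(D) = 1/2000
P(+|D) = 96/100 = 24/25
P(+|D') = 2/100 = 1/50
P(+) = P(+|D)P(D) + P(+|D')P(D')
     = \frac{24}{25} × \frac{1}{2000} + \frac{1}{50} × \frac{1999}{2000}
     = \frac{2047}{100000}
P(D|+) = P(+|D)P(D)/P(+) = \frac{48}{2047}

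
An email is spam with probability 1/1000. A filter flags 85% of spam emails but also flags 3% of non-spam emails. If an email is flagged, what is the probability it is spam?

Let D = the rare event, + = positive/flagged.
P(D) = 1/1000
P(+|D) = 85/100 = 17/20
P(+|D') = 3/100
P(+) = P(+|D)P(D) + P(+|D')P(D')
     = \frac{17}{20} × \frac{1}{1000} + \frac{3}{100} × \frac{999}{1000}
     = \frac{1541}{50000}
P(D|+) = P(+|D)P(D)/P(+) = \frac{85}{3082}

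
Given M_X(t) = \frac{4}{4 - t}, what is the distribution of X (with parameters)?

The MGF M(t) = \frac{4}{4 - t} is the standard form for the Exponential distribution.
Comparing with the known MGF formula identifies: Exponential(rate λ=4)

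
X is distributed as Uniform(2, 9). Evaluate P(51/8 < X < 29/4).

P(51/8 < X < 29/4) = ∫_{51/8}^{29/4} f(x) dx
where f(x) = \frac{1}{7}
= \frac{1}{8}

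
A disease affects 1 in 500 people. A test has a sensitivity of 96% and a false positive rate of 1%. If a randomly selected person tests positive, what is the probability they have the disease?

Let D = the rare event, + = positive/flagged.
P(D) = 1/500
P(+|D) = 96/100 = 24/25
P(+|D') = 1/100
P(+) = P(+|D)P(D) + P(+|D')P(D')
     = \frac{24}{25} × \frac{1}{500} + \frac{1}{100} × \frac{499}{500}
     = \frac{119}{10000}
P(D|+) = P(+|D)P(D)/P(+) = \frac{96}{595}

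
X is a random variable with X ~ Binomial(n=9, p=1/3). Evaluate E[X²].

Using the identity E[X²] = Var(X) + (E[X])²:
E[X] = 3
Var(X) = 2
E[X²] = 2 + (3)²
= 11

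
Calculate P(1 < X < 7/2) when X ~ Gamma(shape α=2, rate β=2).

P(1 < X < 7/2) = ∫_{1}^{7/2} f(x) dx
where f(x) = 4 x e^{- 2 x}
= \frac{-8 + 3 e^{5}}{e^{7}}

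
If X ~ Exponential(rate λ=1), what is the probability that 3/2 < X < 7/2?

P(3/2 < X < 7/2) = ∫_{3/2}^{7/2} f(x) dx
where f(x) = e^{- x}
= - \frac{1 - e^{2}}{e^{\frac{7}{2}}}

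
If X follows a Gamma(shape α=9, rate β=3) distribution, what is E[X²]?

Using the identity E[X²] = Var(X) + (E[X])²:
E[X] = 3
Var(X) = 1
E[X²] = 1 + (3)²
= 10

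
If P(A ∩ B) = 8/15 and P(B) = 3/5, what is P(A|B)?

P(A|B) = P(A ∩ B) / P(B)
= (8/15) / (3/5)
= 8/9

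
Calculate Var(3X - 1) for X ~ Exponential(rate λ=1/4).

For X ~ Exponential(rate λ=1/4):
Var(X) = 16
Var(3X - 1) = (3)² × Var(X) = 9 × 16 = 144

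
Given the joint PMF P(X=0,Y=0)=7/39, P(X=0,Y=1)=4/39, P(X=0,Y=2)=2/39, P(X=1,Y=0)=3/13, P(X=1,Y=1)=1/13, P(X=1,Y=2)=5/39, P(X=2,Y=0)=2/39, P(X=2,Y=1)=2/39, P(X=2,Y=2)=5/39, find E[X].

First find marginal of X:
P(X=0) = 1/3
P(X=1) = 17/39
P(X=2) = 3/13
E[X] = 0 × 1/3 + 1 × 17/39 + 2 × 3/13 = 35/39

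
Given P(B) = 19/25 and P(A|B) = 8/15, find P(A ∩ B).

By definition, P(A|B) = P(A ∩ B) / P(B)
So P(A ∩ B) = P(A|B) × P(B)
= 8/15 × 19/25
= 152/375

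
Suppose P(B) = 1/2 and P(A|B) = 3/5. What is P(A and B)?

By definition, P(A|B) = P(A ∩ B) / P(B)
So P(A ∩ B) = P(A|B) × P(B)
= 3/5 × 1/2
= 3/10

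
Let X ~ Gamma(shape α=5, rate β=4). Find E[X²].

Using the identity E[X²] = Var(X) + (E[X])²:
E[X] = \frac{5}{4}
Var(X) = \frac{5}{16}
E[X²] = \frac{5}{16} + (\frac{5}{4})²
= \frac{15}{8}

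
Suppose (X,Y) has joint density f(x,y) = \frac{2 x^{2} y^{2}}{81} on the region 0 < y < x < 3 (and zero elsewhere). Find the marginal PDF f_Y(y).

f_Y(y) = ∫_y^3 \frac{2 x^{2} y^{2}}{81} dx = \frac{2 y^{2} \left(27 - y^{3}\right)}{243}
for 0 < y < 3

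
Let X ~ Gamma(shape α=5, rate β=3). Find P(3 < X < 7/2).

P(3 < X < 7/2) = ∫_{3}^{7/2} f(x) dx
where f(x) = \frac{81 x^{4} e^{- 3 x}}{8}
= - \frac{98051}{128 e^{\frac{21}{2}}} + \frac{3563}{8 e^{9}}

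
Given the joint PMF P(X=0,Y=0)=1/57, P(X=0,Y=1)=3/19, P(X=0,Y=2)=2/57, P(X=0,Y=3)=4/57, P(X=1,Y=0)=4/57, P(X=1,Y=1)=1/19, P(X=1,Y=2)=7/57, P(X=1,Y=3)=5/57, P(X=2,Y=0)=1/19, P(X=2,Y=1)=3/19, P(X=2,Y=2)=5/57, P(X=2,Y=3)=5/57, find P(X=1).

P(X=1) = P(X=1,Y=0) + P(X=1,Y=1) + P(X=1,Y=2) + P(X=1,Y=3)
= 4/57 + 1/19 + 7/57 + 5/57
= 1/3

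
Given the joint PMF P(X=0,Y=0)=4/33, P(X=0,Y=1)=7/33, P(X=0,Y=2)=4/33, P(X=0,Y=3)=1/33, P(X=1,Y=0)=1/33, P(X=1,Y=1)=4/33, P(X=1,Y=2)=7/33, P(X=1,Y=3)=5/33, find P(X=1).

P(X=1) = P(X=1,Y=0) + P(X=1,Y=1) + P(X=1,Y=2) + P(X=1,Y=3)
= 1/33 + 4/33 + 7/33 + 5/33
= 17/33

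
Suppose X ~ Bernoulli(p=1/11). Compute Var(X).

For X ~ Bernoulli(p=1/11):
Var(X) = \frac{10}{121}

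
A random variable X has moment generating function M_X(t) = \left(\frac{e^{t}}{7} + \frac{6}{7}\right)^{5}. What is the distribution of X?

The MGF M(t) = \left(\frac{e^{t}}{7} + \frac{6}{7}\right)^{5} is the standard form for the Binomial distribution.
Comparing with the known MGF formula identifies: Binomial(n=5, p=1/7)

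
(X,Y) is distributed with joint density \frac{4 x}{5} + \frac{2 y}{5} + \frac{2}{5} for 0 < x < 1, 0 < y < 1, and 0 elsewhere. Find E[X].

E[X] = ∫_0^1 ∫_0^1 x × f(x,y) dy dx
= ∫_0^1 ∫_0^1 x × (\frac{4 x}{5} + \frac{2 y}{5} + \frac{2}{5}) dy dx
= \frac{17}{30}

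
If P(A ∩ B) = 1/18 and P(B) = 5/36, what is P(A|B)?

P(A|B) = P(A ∩ B) / P(B)
= (1/18) / (5/36)
= 2/5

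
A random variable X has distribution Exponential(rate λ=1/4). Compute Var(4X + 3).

For X ~ Exponential(rate λ=1/4):
Var(X) = 16
Var(4X + 3) = (4)² × Var(X) = 16 × 16 = 256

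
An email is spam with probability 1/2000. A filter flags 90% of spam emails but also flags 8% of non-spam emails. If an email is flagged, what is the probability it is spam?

Let D = the rare event, + = positive/flagged.
P(D) = 1/2000
P(+|D) = 90/100 = 9/10
P(+|D') = 8/100 = 2/25
P(+) = P(+|D)P(D) + P(+|D')P(D')
     = \frac{9}{10} × \frac{1}{2000} + \frac{2}{25} × \frac{1999}{2000}
     = \frac{8041}{100000}
P(D|+) = P(+|D)P(D)/P(+) = \frac{45}{8041}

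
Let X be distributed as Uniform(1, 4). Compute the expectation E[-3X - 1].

For X ~ Uniform(1, 4):
E[X] = \frac{5}{2}
E[-3X - 1] = -3 × E[X] - 1 = - \frac{17}{2}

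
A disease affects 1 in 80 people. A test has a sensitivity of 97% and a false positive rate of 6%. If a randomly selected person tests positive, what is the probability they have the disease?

Let D = the rare event, + = positive/flagged.
P(D) = 1/80
P(+|D) = 97/100
P(+|D') = 6/100 = 3/50
P(+) = P(+|D)P(D) + P(+|D')P(D')
     = \frac{97}{100} × \frac{1}{80} + \frac{3}{50} × \frac{79}{80}
     = \frac{571}{8000}
P(D|+) = P(+|D)P(D)/P(+) = \frac{97}{571}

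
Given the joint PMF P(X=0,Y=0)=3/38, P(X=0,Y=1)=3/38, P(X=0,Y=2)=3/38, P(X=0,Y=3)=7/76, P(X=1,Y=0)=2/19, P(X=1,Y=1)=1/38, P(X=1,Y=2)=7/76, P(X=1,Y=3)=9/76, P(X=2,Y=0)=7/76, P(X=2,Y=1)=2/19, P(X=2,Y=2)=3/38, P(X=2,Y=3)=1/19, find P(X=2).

P(X=2) = P(X=2,Y=0) + P(X=2,Y=1) + P(X=2,Y=2) + P(X=2,Y=3)
= 7/76 + 2/19 + 3/38 + 1/19
= 25/76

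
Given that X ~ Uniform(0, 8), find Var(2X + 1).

For X ~ Uniform(0, 8):
Var(X) = \frac{16}{3}
Var(2X + 1) = (2)² × Var(X) = 4 × \frac{16}{3} = \frac{64}{3}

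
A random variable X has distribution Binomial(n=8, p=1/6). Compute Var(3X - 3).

For X ~ Binomial(n=8, p=1/6):
Var(X) = \frac{10}{9}
Var(3X - 3) = (3)² × Var(X) = 9 × \frac{10}{9} = 10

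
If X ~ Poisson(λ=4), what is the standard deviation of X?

For X ~ Poisson(λ=4):
Var(X) = 4
SD(X) = √(Var(X)) = √(4) = 2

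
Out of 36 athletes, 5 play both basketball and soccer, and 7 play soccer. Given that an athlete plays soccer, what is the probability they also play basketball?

P(A ∩ B) = 5/36
P(B) = 7/36
P(A|B) = P(A ∩ B) / P(B) = (5/36) / (7/36) = 5/7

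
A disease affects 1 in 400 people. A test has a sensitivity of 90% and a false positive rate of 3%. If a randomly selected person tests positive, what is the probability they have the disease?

Let D = the rare event, + = positive/flagged.
P(D) = 1/400
P(+|D) = 90/100 = 9/10
P(+|D') = 3/100
P(+) = P(+|D)P(D) + P(+|D')P(D')
     = \frac{9}{10} × \frac{1}{400} + \frac{3}{100} × \frac{399}{400}
     = \frac{1287}{40000}
P(D|+) = P(+|D)P(D)/P(+) = \frac{10}{143}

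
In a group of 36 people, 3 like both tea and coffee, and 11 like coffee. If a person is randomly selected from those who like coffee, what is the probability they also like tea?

P(A ∩ B) = 3/36 = 1/12
P(B) = 11/36
P(A|B) = P(A ∩ B) / P(B) = (1/12) / (11/36) = 3/11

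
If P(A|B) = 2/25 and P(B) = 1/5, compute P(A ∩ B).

By definition, P(A|B) = P(A ∩ B) / P(B)
So P(A ∩ B) = P(A|B) × P(B)
= 2/25 × 1/5
= 2/125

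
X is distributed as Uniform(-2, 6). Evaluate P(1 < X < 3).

P(1 < X < 3) = ∫_{1}^{3} f(x) dx
where f(x) = \frac{1}{8}
= \frac{1}{4}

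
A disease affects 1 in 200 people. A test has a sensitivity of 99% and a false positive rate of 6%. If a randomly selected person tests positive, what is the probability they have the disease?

Let D = the rare event, + = positive/flagged.
P(D) = 1/200
P(+|D) = 99/100
P(+|D') = 6/100 = 3/50
P(+) = P(+|D)P(D) + P(+|D')P(D')
     = \frac{99}{100} × \frac{1}{200} + \frac{3}{50} × \frac{199}{200}
     = \frac{1293}{20000}
P(D|+) = P(+|D)P(D)/P(+) = \frac{33}{431}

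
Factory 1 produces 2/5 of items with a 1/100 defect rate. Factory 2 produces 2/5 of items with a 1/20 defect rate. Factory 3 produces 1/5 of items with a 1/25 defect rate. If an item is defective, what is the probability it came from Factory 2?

Using Bayes' theorem:
P(F1) = 2/5, P(D|F1) = 1/100
P(F2) = 2/5, P(D|F2) = 1/20
P(F3) = 1/5, P(D|F3) = 1/25
P(D) = P(D|F1)P(F1) + P(D|F2)P(F2) + P(D|F3)P(F3)
     = \frac{4}{125}
P(F2|D) = P(D|F2)P(F2) / P(D)
= \frac{5}{8}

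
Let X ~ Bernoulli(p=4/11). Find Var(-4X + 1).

For X ~ Bernoulli(p=4/11):
Var(X) = \frac{28}{121}
Var(-4X + 1) = (-4)² × Var(X) = 16 × \frac{28}{121} = \frac{448}{121}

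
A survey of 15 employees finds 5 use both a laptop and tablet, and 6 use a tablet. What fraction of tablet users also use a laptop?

P(A ∩ B) = 5/15 = 1/3
P(B) = 6/15 = 2/5
P(A|B) = P(A ∩ B) / P(B) = (1/3) / (2/5) = 5/6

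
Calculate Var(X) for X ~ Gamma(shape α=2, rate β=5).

For X ~ Gamma(shape α=2, rate β=5):
Var(X) = \frac{2}{25}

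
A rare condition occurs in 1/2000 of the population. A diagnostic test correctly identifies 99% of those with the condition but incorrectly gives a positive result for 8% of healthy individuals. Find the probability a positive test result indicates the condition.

Let D = the rare event, + = positive/flagged.
P(D) = 1/2000
P(+|D) = 99/100
P(+|D') = 8/100 = 2/25
P(+) = P(+|D)P(D) + P(+|D')P(D')
     = \frac{99}{100} × \frac{1}{2000} + \frac{2}{25} × \frac{1999}{2000}
     = \frac{16091}{200000}
P(D|+) = P(+|D)P(D)/P(+) = \frac{99}{16091}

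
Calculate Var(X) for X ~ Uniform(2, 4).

For X ~ Uniform(2, 4):
Var(X) = \frac{1}{3}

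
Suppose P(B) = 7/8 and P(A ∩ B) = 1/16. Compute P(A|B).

P(A|B) = P(A ∩ B) / P(B)
= (1/16) / (7/8)
= 1/14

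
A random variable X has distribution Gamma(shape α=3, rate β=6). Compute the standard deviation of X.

For X ~ Gamma(shape α=3, rate β=6):
Var(X) = \frac{1}{12}
SD(X) = √(Var(X)) = √(\frac{1}{12}) = \frac{\sqrt{3}}{6}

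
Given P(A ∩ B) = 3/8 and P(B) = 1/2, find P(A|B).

P(A|B) = P(A ∩ B) / P(B)
= (3/8) / (1/2)
= 3/4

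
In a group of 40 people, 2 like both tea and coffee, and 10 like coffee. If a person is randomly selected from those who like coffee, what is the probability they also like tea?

P(A ∩ B) = 2/40 = 1/20
P(B) = 10/40 = 1/4
P(A|B) = P(A ∩ B) / P(B) = (1/20) / (1/4) = 1/5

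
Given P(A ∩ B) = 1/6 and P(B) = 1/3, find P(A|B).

P(A|B) = P(A ∩ B) / P(B)
= (1/6) / (1/3)
= 1/2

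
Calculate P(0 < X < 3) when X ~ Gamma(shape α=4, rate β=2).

P(0 < X < 3) = ∫_{0}^{3} f(x) dx
where f(x) = \frac{8 x^{3} e^{- 2 x}}{3}
= 1 - \frac{61}{e^{6}}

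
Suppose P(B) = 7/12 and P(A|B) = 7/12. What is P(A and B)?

By definition, P(A|B) = P(A ∩ B) / P(B)
So P(A ∩ B) = P(A|B) × P(B)
= 7/12 × 7/12
= 49/144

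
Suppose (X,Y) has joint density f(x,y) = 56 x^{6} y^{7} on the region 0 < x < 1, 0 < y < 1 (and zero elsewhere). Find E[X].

E[X] = ∫_0^1 ∫_0^1 x × f(x,y) dy dx
= ∫_0^1 ∫_0^1 x × (56 x^{6} y^{7}) dy dx
= \frac{7}{8}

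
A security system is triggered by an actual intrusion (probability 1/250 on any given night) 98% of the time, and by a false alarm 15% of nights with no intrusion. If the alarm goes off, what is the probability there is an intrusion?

Let D = the rare event, + = positive/flagged.
P(D) = 1/250
P(+|D) = 98/100 = 49/50
P(+|D') = 15/100 = 3/20
P(+) = P(+|D)P(D) + P(+|D')P(D')
     = \frac{49}{50} × \frac{1}{250} + \frac{3}{20} × \frac{249}{250}
     = \frac{3833}{25000}
P(D|+) = P(+|D)P(D)/P(+) = \frac{98}{3833}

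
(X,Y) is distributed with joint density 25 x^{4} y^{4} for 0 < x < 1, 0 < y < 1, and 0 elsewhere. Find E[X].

E[X] = ∫_0^1 ∫_0^1 x × f(x,y) dy dx
= ∫_0^1 ∫_0^1 x × (25 x^{4} y^{4}) dy dx
= \frac{5}{6}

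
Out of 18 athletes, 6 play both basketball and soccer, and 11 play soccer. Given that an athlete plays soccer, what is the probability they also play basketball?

P(A ∩ B) = 6/18 = 1/3
P(B) = 11/18
P(A|B) = P(A ∩ B) / P(B) = (1/3) / (11/18) = 6/11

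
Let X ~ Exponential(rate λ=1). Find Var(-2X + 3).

For X ~ Exponential(rate λ=1):
Var(X) = 1
Var(-2X + 3) = (-2)² × Var(X) = 4 × 1 = 4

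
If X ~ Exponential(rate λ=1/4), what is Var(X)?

For X ~ Exponential(rate λ=1/4):
Var(X) = 16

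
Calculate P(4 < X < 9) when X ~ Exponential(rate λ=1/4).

P(4 < X < 9) = ∫_{4}^{9} f(x) dx
where f(x) = \frac{e^{- \frac{x}{4}}}{4}
= - \frac{1}{e^{\frac{9}{4}}} + e^{-1}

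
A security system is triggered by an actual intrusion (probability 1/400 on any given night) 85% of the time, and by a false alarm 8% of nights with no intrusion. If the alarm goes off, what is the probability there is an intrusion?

Let D = the rare event, + = positive/flagged.
P(D) = 1/400
P(+|D) = 85/100 = 17/20
P(+|D') = 8/100 = 2/25
P(+) = P(+|D)P(D) + P(+|D')P(D')
     = \frac{17}{20} × \frac{1}{400} + \frac{2}{25} × \frac{399}{400}
     = \frac{3277}{40000}
P(D|+) = P(+|D)P(D)/P(+) = \frac{85}{3277}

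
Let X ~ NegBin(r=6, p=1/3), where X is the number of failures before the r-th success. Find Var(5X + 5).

For X ~ NegBin(r=6, p=1/3), where X is the number of failures before the r-th success:
Var(X) = 36
Var(5X + 5) = (5)² × Var(X) = 25 × 36 = 900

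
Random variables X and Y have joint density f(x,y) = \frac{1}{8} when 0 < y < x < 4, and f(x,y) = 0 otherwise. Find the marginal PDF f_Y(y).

f_Y(y) = ∫_y^4 \frac{1}{8} dx = \frac{1}{2} - \frac{y}{8}
for 0 < y < 4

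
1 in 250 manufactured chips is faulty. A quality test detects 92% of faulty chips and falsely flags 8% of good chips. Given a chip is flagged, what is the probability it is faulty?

Let D = the rare event, + = positive/flagged.
P(D) = 1/250
P(+|D) = 92/100 = 23/25
P(+|D') = 8/100 = 2/25
P(+) = P(+|D)P(D) + P(+|D')P(D')
     = \frac{23}{25} × \frac{1}{250} + \frac{2}{25} × \frac{249}{250}
     = \frac{521}{6250}
P(D|+) = P(+|D)P(D)/P(+) = \frac{23}{521}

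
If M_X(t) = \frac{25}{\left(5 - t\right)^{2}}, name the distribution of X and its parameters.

The MGF M(t) = \frac{25}{\left(5 - t\right)^{2}} is the standard form for the Gamma distribution.
Comparing with the known MGF formula identifies: Gamma(shape α=2, rate β=5)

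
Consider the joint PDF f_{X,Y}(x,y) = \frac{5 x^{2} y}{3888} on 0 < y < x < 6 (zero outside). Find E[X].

f_X(x) = ∫_0^x \frac{5 x^{2} y}{3888} dy = \frac{5 x^{4}}{7776}
E[X] = ∫_0^6 x × (\frac{5 x^{4}}{7776}) dx = 5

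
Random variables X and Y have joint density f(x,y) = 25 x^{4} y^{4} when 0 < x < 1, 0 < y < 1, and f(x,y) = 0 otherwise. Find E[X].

E[X] = ∫_0^1 ∫_0^1 x × f(x,y) dy dx
= ∫_0^1 ∫_0^1 x × (25 x^{4} y^{4}) dy dx
= \frac{5}{6}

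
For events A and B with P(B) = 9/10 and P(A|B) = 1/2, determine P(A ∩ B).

By definition, P(A|B) = P(A ∩ B) / P(B)
So P(A ∩ B) = P(A|B) × P(B)
= 1/2 × 9/10
= 9/20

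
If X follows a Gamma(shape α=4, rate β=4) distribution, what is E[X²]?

Using the identity E[X²] = Var(X) + (E[X])²:
E[X] = 1
Var(X) = \frac{1}{4}
E[X²] = \frac{1}{4} + (1)²
= \frac{5}{4}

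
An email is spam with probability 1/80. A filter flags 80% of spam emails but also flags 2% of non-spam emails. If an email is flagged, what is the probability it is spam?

Let D = the rare event, + = positive/flagged.
P(D) = 1/80
P(+|D) = 80/100 = 4/5
P(+|D') = 2/100 = 1/50
P(+) = P(+|D)P(D) + P(+|D')P(D')
     = \frac{4}{5} × \frac{1}{80} + \frac{1}{50} × \frac{79}{80}
     = \frac{119}{4000}
P(D|+) = P(+|D)P(D)/P(+) = \frac{40}{119}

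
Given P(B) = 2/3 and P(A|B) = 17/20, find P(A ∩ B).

By definition, P(A|B) = P(A ∩ B) / P(B)
So P(A ∩ B) = P(A|B) × P(B)
= 17/20 × 2/3
= 17/30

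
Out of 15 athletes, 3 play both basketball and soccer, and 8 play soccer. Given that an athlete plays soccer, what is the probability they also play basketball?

P(A ∩ B) = 3/15 = 1/5
P(B) = 8/15
P(A|B) = P(A ∩ B) / P(B) = (1/5) / (8/15) = 3/8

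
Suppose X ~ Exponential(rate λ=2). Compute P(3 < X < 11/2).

P(3 < X < 11/2) = ∫_{3}^{11/2} f(x) dx
where f(x) = 2 e^{- 2 x}
= - \frac{1 - e^{5}}{e^{11}}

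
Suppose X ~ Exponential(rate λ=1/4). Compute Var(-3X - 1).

For X ~ Exponential(rate λ=1/4):
Var(X) = 16
Var(-3X - 1) = (-3)² × Var(X) = 9 × 16 = 144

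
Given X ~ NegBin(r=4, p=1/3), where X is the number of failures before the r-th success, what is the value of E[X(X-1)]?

E[X(X-1)] = E[X² - X] = E[X²] - E[X]
E[X] = 8
E[X²] = Var(X) + (E[X])² = 24 + (8)² = 88
E[X(X-1)] = 88 - 8 = 80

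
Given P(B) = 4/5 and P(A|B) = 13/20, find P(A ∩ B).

By definition, P(A|B) = P(A ∩ B) / P(B)
So P(A ∩ B) = P(A|B) × P(B)
= 13/20 × 4/5
= 13/25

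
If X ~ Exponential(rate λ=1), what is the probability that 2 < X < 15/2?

P(2 < X < 15/2) = ∫_{2}^{15/2} f(x) dx
where f(x) = e^{- x}
= - \frac{1}{e^{\frac{15}{2}}} + e^{-2}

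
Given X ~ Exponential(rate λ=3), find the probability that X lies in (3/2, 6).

P(3/2 < X < 6) = ∫_{3/2}^{6} f(x) dx
where f(x) = 3 e^{- 3 x}
= - \frac{1}{e^{18}} + e^{- \frac{9}{2}}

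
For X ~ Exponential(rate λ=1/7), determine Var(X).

For X ~ Exponential(rate λ=1/7):
Var(X) = 49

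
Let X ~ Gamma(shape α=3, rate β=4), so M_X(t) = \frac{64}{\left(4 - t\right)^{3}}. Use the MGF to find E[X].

To find E[X], compute M^(1)(0):
M^(1)(t) = \frac{192}{\left(4 - t\right)^{4}}
M^(1)(0) = \frac{3}{4}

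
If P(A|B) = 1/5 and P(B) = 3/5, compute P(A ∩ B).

By definition, P(A|B) = P(A ∩ B) / P(B)
So P(A ∩ B) = P(A|B) × P(B)
= 1/5 × 3/5
= 3/25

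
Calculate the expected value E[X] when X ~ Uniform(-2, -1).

For X ~ Uniform(-2, -1), the expected value is:
E[X] = - \frac{3}{2}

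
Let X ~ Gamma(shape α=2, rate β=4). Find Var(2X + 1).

For X ~ Gamma(shape α=2, rate β=4):
Var(X) = \frac{1}{8}
Var(2X + 1) = (2)² × Var(X) = 4 × \frac{1}{8} = \frac{1}{2}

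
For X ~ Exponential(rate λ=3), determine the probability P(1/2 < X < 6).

P(1/2 < X < 6) = ∫_{1/2}^{6} f(x) dx
where f(x) = 3 e^{- 3 x}
= - \frac{1}{e^{18}} + e^{- \frac{3}{2}}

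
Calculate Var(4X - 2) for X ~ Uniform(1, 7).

For X ~ Uniform(1, 7):
Var(X) = 3
Var(4X - 2) = (4)² × Var(X) = 16 × 3 = 48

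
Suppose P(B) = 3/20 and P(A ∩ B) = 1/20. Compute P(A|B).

P(A|B) = P(A ∩ B) / P(B)
= (1/20) / (3/20)
= 1/3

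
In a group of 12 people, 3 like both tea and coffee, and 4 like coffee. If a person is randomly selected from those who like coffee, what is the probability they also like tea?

P(A ∩ B) = 3/12 = 1/4
P(B) = 4/12 = 1/3
P(A|B) = P(A ∩ B) / P(B) = (1/4) / (1/3) = 3/4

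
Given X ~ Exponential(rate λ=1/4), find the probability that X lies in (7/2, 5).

P(7/2 < X < 5) = ∫_{7/2}^{5} f(x) dx
where f(x) = \frac{e^{- \frac{x}{4}}}{4}
= - \frac{1}{e^{\frac{5}{4}}} + e^{- \frac{7}{8}}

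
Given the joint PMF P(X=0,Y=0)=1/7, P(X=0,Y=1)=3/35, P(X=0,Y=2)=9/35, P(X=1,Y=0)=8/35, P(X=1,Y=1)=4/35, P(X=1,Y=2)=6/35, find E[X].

First find marginal of X:
P(X=0) = 17/35
P(X=1) = 18/35
E[X] = 0 × 17/35 + 1 × 18/35 = 18/35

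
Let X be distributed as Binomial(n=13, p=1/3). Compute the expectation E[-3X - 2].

For X ~ Binomial(n=13, p=1/3):
E[X] = \frac{13}{3}
E[-3X - 2] = -3 × E[X] - 2 = -15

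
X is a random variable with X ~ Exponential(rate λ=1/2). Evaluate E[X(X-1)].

E[X(X-1)] = E[X² - X] = E[X²] - E[X]
E[X] = 2
E[X²] = Var(X) + (E[X])² = 4 + (2)² = 8
E[X(X-1)] = 8 - 2 = 6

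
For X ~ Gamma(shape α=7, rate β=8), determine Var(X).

For X ~ Gamma(shape α=7, rate β=8):
Var(X) = \frac{7}{64}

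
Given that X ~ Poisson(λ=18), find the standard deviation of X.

For X ~ Poisson(λ=18):
Var(X) = 18
SD(X) = √(Var(X)) = √(18) = 3 \sqrt{2}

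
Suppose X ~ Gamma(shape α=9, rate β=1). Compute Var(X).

For X ~ Gamma(shape α=9, rate β=1):
Var(X) = 9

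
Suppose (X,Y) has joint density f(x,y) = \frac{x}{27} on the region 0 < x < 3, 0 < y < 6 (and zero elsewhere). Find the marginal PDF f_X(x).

f_X(x) = ∫_0^6 f(x,y) dy
= ∫_0^6 \frac{x}{27} dy
= \frac{2 x}{9} for 0 < x < 3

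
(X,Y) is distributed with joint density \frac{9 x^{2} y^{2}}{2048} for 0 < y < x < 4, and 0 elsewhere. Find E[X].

f_X(x) = ∫_0^x \frac{9 x^{2} y^{2}}{2048} dy = \frac{3 x^{5}}{2048}
E[X] = ∫_0^4 x × (\frac{3 x^{5}}{2048}) dx = \frac{24}{7}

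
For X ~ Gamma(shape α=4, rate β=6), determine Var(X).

For X ~ Gamma(shape α=4, rate β=6):
Var(X) = \frac{1}{9}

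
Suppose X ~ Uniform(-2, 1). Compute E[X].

For X ~ Uniform(-2, 1), the expected value is:
E[X] = - \frac{1}{2}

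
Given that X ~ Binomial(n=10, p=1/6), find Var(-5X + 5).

For X ~ Binomial(n=10, p=1/6):
Var(X) = \frac{25}{18}
Var(-5X + 5) = (-5)² × Var(X) = 25 × \frac{25}{18} = \frac{625}{18}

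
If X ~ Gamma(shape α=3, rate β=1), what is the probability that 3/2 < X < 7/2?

P(3/2 < X < 7/2) = ∫_{3/2}^{7/2} f(x) dx
where f(x) = \frac{x^{2} e^{- x}}{2}
= \frac{-85 + 29 e^{2}}{8 e^{\frac{7}{2}}}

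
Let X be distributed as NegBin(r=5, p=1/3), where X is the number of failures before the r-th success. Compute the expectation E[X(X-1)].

E[X(X-1)] = E[X² - X] = E[X²] - E[X]
E[X] = 10
E[X²] = Var(X) + (E[X])² = 30 + (10)² = 130
E[X(X-1)] = 130 - 10 = 120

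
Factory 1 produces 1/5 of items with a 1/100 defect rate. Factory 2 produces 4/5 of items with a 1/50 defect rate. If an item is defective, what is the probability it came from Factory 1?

Using Bayes' theorem:
P(F1) = 1/5, P(D|F1) = 1/100
P(F2) = 4/5, P(D|F2) = 1/50
P(D) = P(D|F1)P(F1) + P(D|F2)P(F2)
     = \frac{9}{500}
P(F1|D) = P(D|F1)P(F1) / P(D)
= \frac{1}{9}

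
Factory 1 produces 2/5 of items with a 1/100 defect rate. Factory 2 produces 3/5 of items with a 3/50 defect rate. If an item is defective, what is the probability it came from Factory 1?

Using Bayes' theorem:
P(F1) = 2/5, P(D|F1) = 1/100
P(F2) = 3/5, P(D|F2) = 3/50
P(D) = P(D|F1)P(F1) + P(D|F2)P(F2)
     = \frac{1}{25}
P(F1|D) = P(D|F1)P(F1) / P(D)
= \frac{1}{10}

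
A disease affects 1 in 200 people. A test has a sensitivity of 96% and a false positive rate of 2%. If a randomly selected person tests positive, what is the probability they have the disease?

Let D = the rare event, + = positive/flagged.
P(D) = 1/200
P(+|D) = 96/100 = 24/25
P(+|D') = 2/100 = 1/50
P(+) = P(+|D)P(D) + P(+|D')P(D')
     = \frac{24}{25} × \frac{1}{200} + \frac{1}{50} × \frac{199}{200}
     = \frac{247}{10000}
P(D|+) = P(+|D)P(D)/P(+) = \frac{48}{247}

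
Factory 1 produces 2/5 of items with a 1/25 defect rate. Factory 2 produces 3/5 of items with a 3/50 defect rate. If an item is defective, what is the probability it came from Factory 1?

Using Bayes' theorem:
P(F1) = 2/5, P(D|F1) = 1/25
P(F2) = 3/5, P(D|F2) = 3/50
P(D) = P(D|F1)P(F1) + P(D|F2)P(F2)
     = \frac{13}{250}
P(F1|D) = P(D|F1)P(F1) / P(D)
= \frac{4}{13}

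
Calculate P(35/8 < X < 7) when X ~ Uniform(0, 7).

P(35/8 < X < 7) = ∫_{35/8}^{7} f(x) dx
where f(x) = \frac{1}{7}
= \frac{3}{8}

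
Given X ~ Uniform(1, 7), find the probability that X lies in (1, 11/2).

P(1 < X < 11/2) = ∫_{1}^{11/2} f(x) dx
where f(x) = \frac{1}{6}
= \frac{3}{4}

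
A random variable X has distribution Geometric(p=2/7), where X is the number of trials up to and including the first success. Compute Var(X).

For X ~ Geometric(p=2/7), where X is the number of trials up to and including the first success:
Var(X) = \frac{35}{4}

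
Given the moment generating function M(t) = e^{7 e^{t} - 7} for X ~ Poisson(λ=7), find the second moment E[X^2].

To find E[X^2], compute M^(2)(0):
M^(1)(t) = 7 e^{t} e^{7 e^{t} - 7}
M^(2)(t) = 49 e^{2 t} e^{7 e^{t} - 7} + 7 e^{t} e^{7 e^{t} - 7}
M^(2)(0) = 56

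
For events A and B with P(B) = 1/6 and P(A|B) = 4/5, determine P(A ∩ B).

By definition, P(A|B) = P(A ∩ B) / P(B)
So P(A ∩ B) = P(A|B) × P(B)
= 4/5 × 1/6
= 2/15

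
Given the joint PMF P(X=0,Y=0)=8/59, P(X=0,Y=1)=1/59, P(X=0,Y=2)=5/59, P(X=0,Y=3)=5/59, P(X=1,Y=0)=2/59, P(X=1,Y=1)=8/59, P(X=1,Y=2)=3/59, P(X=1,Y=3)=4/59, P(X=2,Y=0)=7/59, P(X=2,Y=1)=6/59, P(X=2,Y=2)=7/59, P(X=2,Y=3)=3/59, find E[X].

First find marginal of X:
P(X=0) = 19/59
P(X=1) = 17/59
P(X=2) = 23/59
E[X] = 0 × 19/59 + 1 × 17/59 + 2 × 23/59 = 63/59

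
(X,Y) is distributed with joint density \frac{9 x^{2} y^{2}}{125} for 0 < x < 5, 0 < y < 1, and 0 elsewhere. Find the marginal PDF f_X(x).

f_X(x) = ∫_0^1 f(x,y) dy
= ∫_0^1 \frac{9 x^{2} y^{2}}{125} dy
= \frac{3 x^{2}}{125} for 0 < x < 5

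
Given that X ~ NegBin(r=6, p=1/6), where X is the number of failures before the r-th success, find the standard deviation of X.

For X ~ NegBin(r=6, p=1/6), where X is the number of failures before the r-th success:
Var(X) = 180
SD(X) = √(Var(X)) = √(180) = 6 \sqrt{5}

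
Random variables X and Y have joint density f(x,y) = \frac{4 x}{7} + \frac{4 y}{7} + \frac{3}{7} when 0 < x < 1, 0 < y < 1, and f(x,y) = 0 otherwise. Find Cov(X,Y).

E[XY] = ∫∫ xy × f(x,y) dx dy = \frac{25}{84}
E[X] = \frac{23}{42}
E[Y] = \frac{23}{42}
Cov(X,Y) = E[XY] - E[X]E[Y] = - \frac{1}{441}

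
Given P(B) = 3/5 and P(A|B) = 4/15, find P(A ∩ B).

By definition, P(A|B) = P(A ∩ B) / P(B)
So P(A ∩ B) = P(A|B) × P(B)
= 4/15 × 3/5
= 4/25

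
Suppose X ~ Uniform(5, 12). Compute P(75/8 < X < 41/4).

P(75/8 < X < 41/4) = ∫_{75/8}^{41/4} f(x) dx
where f(x) = \frac{1}{7}
= \frac{1}{8}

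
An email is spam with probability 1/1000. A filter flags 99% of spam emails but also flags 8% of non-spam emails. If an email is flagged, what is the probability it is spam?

Let D = the rare event, + = positive/flagged.
P(D) = 1/1000
P(+|D) = 99/100
P(+|D') = 8/100 = 2/25
P(+) = P(+|D)P(D) + P(+|D')P(D')
     = \frac{99}{100} × \frac{1}{1000} + \frac{2}{25} × \frac{999}{1000}
     = \frac{8091}{100000}
P(D|+) = P(+|D)P(D)/P(+) = \frac{11}{899}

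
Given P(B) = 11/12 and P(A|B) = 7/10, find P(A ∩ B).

By definition, P(A|B) = P(A ∩ B) / P(B)
So P(A ∩ B) = P(A|B) × P(B)
= 7/10 × 11/12
= 77/120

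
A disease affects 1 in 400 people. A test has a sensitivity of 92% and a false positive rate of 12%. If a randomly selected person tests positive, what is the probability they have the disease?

Let D = the rare event, + = positive/flagged.
P(D) = 1/400
P(+|D) = 92/100 = 23/25
P(+|D') = 12/100 = 3/25
P(+) = P(+|D)P(D) + P(+|D')P(D')
     = \frac{23}{25} × \frac{1}{400} + \frac{3}{25} × \frac{399}{400}
     = \frac{61}{500}
P(D|+) = P(+|D)P(D)/P(+) = \frac{23}{1220}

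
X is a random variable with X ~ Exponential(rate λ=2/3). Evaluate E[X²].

Using the identity E[X²] = Var(X) + (E[X])²:
E[X] = \frac{3}{2}
Var(X) = \frac{9}{4}
E[X²] = \frac{9}{4} + (\frac{3}{2})²
= \frac{9}{2}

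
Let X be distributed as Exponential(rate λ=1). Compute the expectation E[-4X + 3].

For X ~ Exponential(rate λ=1):
E[X] = 1
E[-4X + 3] = -4 × E[X] + 3 = -1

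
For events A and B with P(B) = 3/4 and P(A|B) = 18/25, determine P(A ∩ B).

By definition, P(A|B) = P(A ∩ B) / P(B)
So P(A ∩ B) = P(A|B) × P(B)
= 18/25 × 3/4
= 27/50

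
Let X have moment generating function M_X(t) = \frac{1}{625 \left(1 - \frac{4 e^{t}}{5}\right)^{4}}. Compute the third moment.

To find E[X^3], compute M^(3)(0):
M^(1)(t) = \frac{16 e^{t}}{3125 \left(1 - \frac{4 e^{t}}{5}\right)^{5}}
M^(2)(t) = \frac{16 e^{t}}{3125 \left(1 - \frac{4 e^{t}}{5}\right)^{5}} + \frac{64 e^{2 t}}{3125 \left(1 - \frac{4 e^{t}}{5}\right)^{6}}
M^(3)(t) = \frac{16 e^{t}}{3125 \left(1 - \frac{4 e^{t}}{5}\right)^{5}} + \frac{192 e^{2 t}}{3125 \left(1 - \frac{4 e^{t}}{5}\right)^{6}} + \frac{1536 e^{3 t}}{15625 \left(1 - \frac{4 e^{t}}{5}\right)^{7}}
M^(3)(0) = 8656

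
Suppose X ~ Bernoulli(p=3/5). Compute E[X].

For X ~ Bernoulli(p=3/5), the expected value is:
E[X] = \frac{3}{5}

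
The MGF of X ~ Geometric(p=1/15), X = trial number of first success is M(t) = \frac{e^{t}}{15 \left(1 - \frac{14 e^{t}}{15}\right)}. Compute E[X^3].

To find E[X^3], compute M^(3)(0):
M^(1)(t) = \frac{e^{t}}{15 \left(1 - \frac{14 e^{t}}{15}\right)} + \frac{14 e^{2 t}}{225 \left(1 - \frac{14 e^{t}}{15}\right)^{2}}
M^(2)(t) = \frac{e^{t}}{15 \left(1 - \frac{14 e^{t}}{15}\right)} + \frac{14 e^{2 t}}{75 \left(1 - \frac{14 e^{t}}{15}\right)^{2}} + \frac{392 e^{3 t}}{3375 \left(1 - \frac{14 e^{t}}{15}\right)^{3}}
M^(3)(t) = \frac{e^{t}}{15 \left(1 - \frac{14 e^{t}}{15}\right)} + \frac{98 e^{2 t}}{225 \left(1 - \frac{14 e^{t}}{15}\right)^{2}} + \frac{784 e^{3 t}}{1125 \left(1 - \frac{14 e^{t}}{15}\right)^{3}} + \frac{5488 e^{4 t}}{16875 \left(1 - \frac{14 e^{t}}{15}\right)^{4}}
M^(3)(0) = 18915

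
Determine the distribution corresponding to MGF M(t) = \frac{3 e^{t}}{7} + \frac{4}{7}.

The MGF M(t) = \frac{3 e^{t}}{7} + \frac{4}{7} is the standard form for the Bernoulli distribution.
Comparing with the known MGF formula identifies: Bernoulli(p=3/7)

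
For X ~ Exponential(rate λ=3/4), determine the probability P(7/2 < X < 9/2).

P(7/2 < X < 9/2) = ∫_{7/2}^{9/2} f(x) dx
where f(x) = \frac{3 e^{- \frac{3 x}{4}}}{4}
= - \frac{1 - e^{\frac{3}{4}}}{e^{\frac{27}{8}}}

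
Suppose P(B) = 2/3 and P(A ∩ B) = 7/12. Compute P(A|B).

P(A|B) = P(A ∩ B) / P(B)
= (7/12) / (2/3)
= 7/8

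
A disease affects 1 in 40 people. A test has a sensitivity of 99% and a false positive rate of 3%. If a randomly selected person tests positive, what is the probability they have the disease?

Let D = the rare event, + = positive/flagged.
P(D) = 1/40
P(+|D) = 99/100
P(+|D') = 3/100
P(+) = P(+|D)P(D) + P(+|D')P(D')
     = \frac{99}{100} × \frac{1}{40} + \frac{3}{100} × \frac{39}{40}
     = \frac{27}{500}
P(D|+) = P(+|D)P(D)/P(+) = \frac{11}{24}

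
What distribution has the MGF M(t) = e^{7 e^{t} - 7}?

The MGF M(t) = e^{7 e^{t} - 7} is the standard form for the Poisson distribution.
Comparing with the known MGF formula identifies: Poisson(λ=7)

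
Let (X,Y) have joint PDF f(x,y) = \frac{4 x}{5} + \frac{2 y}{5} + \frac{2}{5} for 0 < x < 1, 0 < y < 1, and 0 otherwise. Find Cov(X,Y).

E[XY] = ∫∫ xy × f(x,y) dx dy = \frac{3}{10}
E[X] = \frac{17}{30}
E[Y] = \frac{8}{15}
Cov(X,Y) = E[XY] - E[X]E[Y] = - \frac{1}{450}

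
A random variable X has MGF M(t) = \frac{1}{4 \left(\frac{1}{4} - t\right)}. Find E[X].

To find E[X], compute M^(1)(0):
M^(1)(t) = \frac{1}{4 \left(\frac{1}{4} - t\right)^{2}}
M^(1)(0) = 4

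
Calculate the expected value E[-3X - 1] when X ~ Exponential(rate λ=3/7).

For X ~ Exponential(rate λ=3/7):
E[X] = \frac{7}{3}
E[-3X - 1] = -3 × E[X] - 1 = -8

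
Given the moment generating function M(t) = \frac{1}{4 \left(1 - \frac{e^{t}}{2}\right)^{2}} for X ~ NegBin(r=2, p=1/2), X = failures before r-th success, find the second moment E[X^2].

To find E[X^2], compute M^(2)(0):
M^(1)(t) = \frac{e^{t}}{4 \left(1 - \frac{e^{t}}{2}\right)^{3}}
M^(2)(t) = \frac{e^{t}}{4 \left(1 - \frac{e^{t}}{2}\right)^{3}} + \frac{3 e^{2 t}}{8 \left(1 - \frac{e^{t}}{2}\right)^{4}}
M^(2)(0) = 8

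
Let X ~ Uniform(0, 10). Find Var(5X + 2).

For X ~ Uniform(0, 10):
Var(X) = \frac{25}{3}
Var(5X + 2) = (5)² × Var(X) = 25 × \frac{25}{3} = \frac{625}{3}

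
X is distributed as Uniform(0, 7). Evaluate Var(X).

For X ~ Uniform(0, 7):
Var(X) = \frac{49}{12}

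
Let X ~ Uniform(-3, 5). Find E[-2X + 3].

For X ~ Uniform(-3, 5):
E[X] = 1
E[-2X + 3] = -2 × E[X] + 3 = 1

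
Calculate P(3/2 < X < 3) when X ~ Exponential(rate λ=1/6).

P(3/2 < X < 3) = ∫_{3/2}^{3} f(x) dx
where f(x) = \frac{e^{- \frac{x}{6}}}{6}
= - \frac{1}{e^{\frac{1}{2}}} + e^{- \frac{1}{4}}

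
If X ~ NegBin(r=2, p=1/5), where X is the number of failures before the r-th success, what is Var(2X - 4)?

For X ~ NegBin(r=2, p=1/5), where X is the number of failures before the r-th success:
Var(X) = 40
Var(2X - 4) = (2)² × Var(X) = 4 × 40 = 160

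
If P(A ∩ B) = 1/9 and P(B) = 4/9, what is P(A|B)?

P(A|B) = P(A ∩ B) / P(B)
= (1/9) / (4/9)
= 1/4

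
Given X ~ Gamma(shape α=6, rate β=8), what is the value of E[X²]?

Using the identity E[X²] = Var(X) + (E[X])²:
E[X] = \frac{3}{4}
Var(X) = \frac{3}{32}
E[X²] = \frac{3}{32} + (\frac{3}{4})²
= \frac{21}{32}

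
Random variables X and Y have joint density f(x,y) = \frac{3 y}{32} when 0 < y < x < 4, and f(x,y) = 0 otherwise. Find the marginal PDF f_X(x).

f_X(x) = ∫_0^x \frac{3 y}{32} dy = \frac{3 x^{2}}{64}
for 0 < x < 4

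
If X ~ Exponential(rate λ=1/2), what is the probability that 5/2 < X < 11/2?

P(5/2 < X < 11/2) = ∫_{5/2}^{11/2} f(x) dx
where f(x) = \frac{e^{- \frac{x}{2}}}{2}
= - \frac{1 - e^{\frac{3}{2}}}{e^{\frac{11}{4}}}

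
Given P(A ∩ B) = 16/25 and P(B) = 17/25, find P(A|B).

P(A|B) = P(A ∩ B) / P(B)
= (16/25) / (17/25)
= 16/17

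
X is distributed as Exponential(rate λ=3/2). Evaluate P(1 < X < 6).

P(1 < X < 6) = ∫_{1}^{6} f(x) dx
where f(x) = \frac{3 e^{- \frac{3 x}{2}}}{2}
= - \frac{1}{e^{9}} + e^{- \frac{3}{2}}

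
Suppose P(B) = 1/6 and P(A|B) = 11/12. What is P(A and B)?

By definition, P(A|B) = P(A ∩ B) / P(B)
So P(A ∩ B) = P(A|B) × P(B)
= 11/12 × 1/6
= 11/72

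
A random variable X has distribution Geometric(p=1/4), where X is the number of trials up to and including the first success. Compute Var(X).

For X ~ Geometric(p=1/4), where X is the number of trials up to and including the first success:
Var(X) = 12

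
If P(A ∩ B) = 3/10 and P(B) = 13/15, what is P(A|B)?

P(A|B) = P(A ∩ B) / P(B)
= (3/10) / (13/15)
= 9/26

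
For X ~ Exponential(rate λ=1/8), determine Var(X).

For X ~ Exponential(rate λ=1/8):
Var(X) = 64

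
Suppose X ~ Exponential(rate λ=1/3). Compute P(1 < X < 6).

P(1 < X < 6) = ∫_{1}^{6} f(x) dx
where f(x) = \frac{e^{- \frac{x}{3}}}{3}
= - \frac{1}{e^{2}} + e^{- \frac{1}{3}}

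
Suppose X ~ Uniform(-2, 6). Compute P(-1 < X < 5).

P(-1 < X < 5) = ∫_{-1}^{5} f(x) dx
where f(x) = \frac{1}{8}
= \frac{3}{4}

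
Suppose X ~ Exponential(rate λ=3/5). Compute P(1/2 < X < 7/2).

P(1/2 < X < 7/2) = ∫_{1/2}^{7/2} f(x) dx
where f(x) = \frac{3 e^{- \frac{3 x}{5}}}{5}
= - \frac{1 - e^{\frac{9}{5}}}{e^{\frac{21}{10}}}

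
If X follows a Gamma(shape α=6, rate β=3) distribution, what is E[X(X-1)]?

E[X(X-1)] = E[X² - X] = E[X²] - E[X]
E[X] = 2
E[X²] = Var(X) + (E[X])² = \frac{2}{3} + (2)² = \frac{14}{3}
E[X(X-1)] = \frac{14}{3} - 2 = \frac{8}{3}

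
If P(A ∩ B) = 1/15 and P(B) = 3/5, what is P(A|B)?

P(A|B) = P(A ∩ B) / P(B)
= (1/15) / (3/5)
= 1/9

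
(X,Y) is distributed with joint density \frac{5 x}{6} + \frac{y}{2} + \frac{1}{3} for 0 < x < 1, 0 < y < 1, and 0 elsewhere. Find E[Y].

E[Y] = ∫_0^1 ∫_0^1 y × f(x,y) dx dy
= \frac{13}{24}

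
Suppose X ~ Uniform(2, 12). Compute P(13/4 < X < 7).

P(13/4 < X < 7) = ∫_{13/4}^{7} f(x) dx
where f(x) = \frac{1}{10}
= \frac{3}{8}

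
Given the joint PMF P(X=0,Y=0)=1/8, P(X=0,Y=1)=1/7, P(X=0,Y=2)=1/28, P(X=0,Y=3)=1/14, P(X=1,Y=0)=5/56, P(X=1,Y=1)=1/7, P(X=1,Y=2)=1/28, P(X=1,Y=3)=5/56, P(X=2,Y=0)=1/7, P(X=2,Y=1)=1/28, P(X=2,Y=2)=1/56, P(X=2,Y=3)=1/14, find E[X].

First find marginal of X:
P(X=0) = 3/8
P(X=1) = 5/14
P(X=2) = 15/56
E[X] = 0 × 3/8 + 1 × 5/14 + 2 × 15/56 = 25/28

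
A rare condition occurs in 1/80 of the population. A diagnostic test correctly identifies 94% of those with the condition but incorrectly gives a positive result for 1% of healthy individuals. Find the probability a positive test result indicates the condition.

Let D = the rare event, + = positive/flagged.
P(D) = 1/80
P(+|D) = 94/100 = 47/50
P(+|D') = 1/100
P(+) = P(+|D)P(D) + P(+|D')P(D')
     = \frac{47}{50} × \frac{1}{80} + \frac{1}{100} × \frac{79}{80}
     = \frac{173}{8000}
P(D|+) = P(+|D)P(D)/P(+) = \frac{94}{173}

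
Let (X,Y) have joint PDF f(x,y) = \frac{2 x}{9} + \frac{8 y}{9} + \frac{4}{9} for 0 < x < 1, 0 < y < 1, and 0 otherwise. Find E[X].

E[X] = ∫_0^1 ∫_0^1 x × f(x,y) dy dx
= ∫_0^1 ∫_0^1 x × (\frac{2 x}{9} + \frac{8 y}{9} + \frac{4}{9}) dy dx
= \frac{14}{27}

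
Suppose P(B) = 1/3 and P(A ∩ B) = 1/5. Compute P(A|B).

P(A|B) = P(A ∩ B) / P(B)
= (1/5) / (1/3)
= 3/5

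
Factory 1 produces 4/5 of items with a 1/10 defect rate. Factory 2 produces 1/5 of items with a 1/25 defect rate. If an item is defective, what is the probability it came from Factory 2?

Using Bayes' theorem:
P(F1) = 4/5, P(D|F1) = 1/10
P(F2) = 1/5, P(D|F2) = 1/25
P(D) = P(D|F1)P(F1) + P(D|F2)P(F2)
     = \frac{11}{125}
P(F2|D) = P(D|F2)P(F2) / P(D)
= \frac{1}{11}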